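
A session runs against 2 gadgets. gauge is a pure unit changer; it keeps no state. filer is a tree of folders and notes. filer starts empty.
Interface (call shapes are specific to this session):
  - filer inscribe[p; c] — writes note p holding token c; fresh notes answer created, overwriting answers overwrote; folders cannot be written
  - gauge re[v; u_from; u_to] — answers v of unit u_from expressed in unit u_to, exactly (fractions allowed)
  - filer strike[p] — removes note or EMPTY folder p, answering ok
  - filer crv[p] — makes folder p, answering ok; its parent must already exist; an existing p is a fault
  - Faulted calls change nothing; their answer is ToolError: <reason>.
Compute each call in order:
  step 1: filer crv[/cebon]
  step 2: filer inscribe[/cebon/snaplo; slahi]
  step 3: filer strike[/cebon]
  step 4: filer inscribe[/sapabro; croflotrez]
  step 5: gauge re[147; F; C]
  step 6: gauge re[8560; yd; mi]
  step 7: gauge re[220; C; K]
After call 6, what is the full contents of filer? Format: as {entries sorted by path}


-> filer crv(p: /cebon)
<- ok
-> filer inscribe(p: /cebon/snaplo, c: slahi)
<- created
-> filer strike(p: /cebon)
<- ToolError: not empty
-> filer inscribe(p: /sapabro, c: croflotrez)
<- created
-> gauge re(v: 147, u_from: F, u_to: C)
<- 575/9
-> gauge re(v: 8560, u_from: yd, u_to: mi)
<- 107/22
-> gauge re(v: 220, u_from: C, u_to: K)
<- 9863/20

Answer: {cebon/, cebon/snaplo=slahi, sapabro=croflotrez}


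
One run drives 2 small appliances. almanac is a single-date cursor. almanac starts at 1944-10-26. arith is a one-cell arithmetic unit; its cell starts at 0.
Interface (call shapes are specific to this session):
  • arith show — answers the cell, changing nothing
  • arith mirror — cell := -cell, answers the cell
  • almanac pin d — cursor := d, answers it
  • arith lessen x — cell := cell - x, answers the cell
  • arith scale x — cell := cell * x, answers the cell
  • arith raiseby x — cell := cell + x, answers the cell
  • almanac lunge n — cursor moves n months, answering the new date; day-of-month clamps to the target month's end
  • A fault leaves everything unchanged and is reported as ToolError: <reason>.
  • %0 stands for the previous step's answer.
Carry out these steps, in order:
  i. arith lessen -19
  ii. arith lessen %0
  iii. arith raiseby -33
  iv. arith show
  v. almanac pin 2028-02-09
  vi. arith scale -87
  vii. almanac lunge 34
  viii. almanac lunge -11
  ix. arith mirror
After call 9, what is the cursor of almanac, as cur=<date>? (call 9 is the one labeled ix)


Then arith lessen with x='-19', giving 19.
I invoke arith lessen with x='%0': 0.
I call arith raiseby with x='-33', — result: -33.
I invoke arith show, → -33.
Calling almanac pin with d='2028-02-09', and see 2028-02-09.
I try arith scale with x='-87', and get 2871.
Calling almanac lunge with n='34', — result: 2030-12-09.
Using almanac lunge with n='-11', and get 2030-01-09.
I invoke arith mirror, and see -2871.

Answer: cur=2030-01-09


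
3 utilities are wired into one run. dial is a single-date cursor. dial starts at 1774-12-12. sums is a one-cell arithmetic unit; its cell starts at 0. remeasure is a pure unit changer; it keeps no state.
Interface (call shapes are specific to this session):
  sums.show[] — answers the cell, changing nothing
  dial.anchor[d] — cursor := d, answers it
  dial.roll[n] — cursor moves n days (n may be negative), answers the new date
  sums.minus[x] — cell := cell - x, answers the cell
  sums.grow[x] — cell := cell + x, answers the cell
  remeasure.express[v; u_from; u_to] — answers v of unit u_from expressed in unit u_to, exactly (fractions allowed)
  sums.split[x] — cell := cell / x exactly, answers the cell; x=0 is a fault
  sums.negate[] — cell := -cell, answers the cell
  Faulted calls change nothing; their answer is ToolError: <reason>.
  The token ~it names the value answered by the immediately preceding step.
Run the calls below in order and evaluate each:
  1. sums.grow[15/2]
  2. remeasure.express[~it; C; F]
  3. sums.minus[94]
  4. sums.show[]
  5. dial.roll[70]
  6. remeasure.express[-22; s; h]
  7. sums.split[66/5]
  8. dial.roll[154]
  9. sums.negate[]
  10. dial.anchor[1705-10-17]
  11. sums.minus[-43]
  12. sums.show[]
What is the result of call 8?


I call grow with x: 15/2, which returns 15/2.
Calling express with v: ~it, u_from: C, u_to: F, — result: 91/2.
I use minus with x: 94, and observe -173/2.
Using show, and see -173/2.
Now I run roll with n: 70, and see 1775-02-20.
Using express with v: -22, u_from: s, u_to: h: -11/1800.
Calling split with x: 66/5, and get -865/132.
Invoking roll with n: 154, and see 1775-07-24.
I use negate, which returns 865/132.
Using anchor with d: 1705-10-17, and see 1705-10-17.
Calling minus with x: -43, — result: 6541/132.
Then show, giving 6541/132.

Answer: 1775-07-24


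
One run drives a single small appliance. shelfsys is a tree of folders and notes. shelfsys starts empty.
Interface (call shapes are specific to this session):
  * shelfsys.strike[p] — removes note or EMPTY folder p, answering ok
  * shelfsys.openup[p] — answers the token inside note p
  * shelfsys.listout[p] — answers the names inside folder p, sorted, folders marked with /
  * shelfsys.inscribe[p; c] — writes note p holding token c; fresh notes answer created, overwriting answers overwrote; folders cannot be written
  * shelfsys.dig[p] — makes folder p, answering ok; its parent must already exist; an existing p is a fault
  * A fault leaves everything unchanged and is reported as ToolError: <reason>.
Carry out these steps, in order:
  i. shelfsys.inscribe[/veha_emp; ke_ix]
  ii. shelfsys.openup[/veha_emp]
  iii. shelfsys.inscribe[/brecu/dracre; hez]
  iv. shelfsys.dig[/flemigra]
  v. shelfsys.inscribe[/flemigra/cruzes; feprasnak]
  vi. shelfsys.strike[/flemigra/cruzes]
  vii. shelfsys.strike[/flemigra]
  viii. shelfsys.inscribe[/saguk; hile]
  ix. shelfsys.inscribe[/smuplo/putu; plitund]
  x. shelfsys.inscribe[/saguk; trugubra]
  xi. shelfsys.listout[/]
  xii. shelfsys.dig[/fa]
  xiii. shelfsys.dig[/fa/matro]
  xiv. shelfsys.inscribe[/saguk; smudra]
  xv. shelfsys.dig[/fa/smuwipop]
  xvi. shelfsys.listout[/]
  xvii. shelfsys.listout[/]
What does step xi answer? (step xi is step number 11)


-> inscribe(/veha_emp, ke_ix)
<- created
-> openup(/veha_emp)
<- ke_ix
-> inscribe(/brecu/dracre, hez)
<- ToolError: no parent
-> dig(/flemigra)
<- ok
-> inscribe(/flemigra/cruzes, feprasnak)
<- created
-> strike(/flemigra/cruzes)
<- ok
-> strike(/flemigra)
<- ok
-> inscribe(/saguk, hile)
<- created
-> inscribe(/smuplo/putu, plitund)
<- ToolError: no parent
-> inscribe(/saguk, trugubra)
<- overwrote
-> listout(/)
<- [saguk, veha_emp]
-> dig(/fa)
<- ok
-> dig(/fa/matro)
<- ok
-> inscribe(/saguk, smudra)
<- overwrote
-> dig(/fa/smuwipop)
<- ok
-> listout(/)
<- [fa/, saguk, veha_emp]
-> listout(/)
<- [fa/, saguk, veha_emp]

Answer: [saguk, veha_emp]


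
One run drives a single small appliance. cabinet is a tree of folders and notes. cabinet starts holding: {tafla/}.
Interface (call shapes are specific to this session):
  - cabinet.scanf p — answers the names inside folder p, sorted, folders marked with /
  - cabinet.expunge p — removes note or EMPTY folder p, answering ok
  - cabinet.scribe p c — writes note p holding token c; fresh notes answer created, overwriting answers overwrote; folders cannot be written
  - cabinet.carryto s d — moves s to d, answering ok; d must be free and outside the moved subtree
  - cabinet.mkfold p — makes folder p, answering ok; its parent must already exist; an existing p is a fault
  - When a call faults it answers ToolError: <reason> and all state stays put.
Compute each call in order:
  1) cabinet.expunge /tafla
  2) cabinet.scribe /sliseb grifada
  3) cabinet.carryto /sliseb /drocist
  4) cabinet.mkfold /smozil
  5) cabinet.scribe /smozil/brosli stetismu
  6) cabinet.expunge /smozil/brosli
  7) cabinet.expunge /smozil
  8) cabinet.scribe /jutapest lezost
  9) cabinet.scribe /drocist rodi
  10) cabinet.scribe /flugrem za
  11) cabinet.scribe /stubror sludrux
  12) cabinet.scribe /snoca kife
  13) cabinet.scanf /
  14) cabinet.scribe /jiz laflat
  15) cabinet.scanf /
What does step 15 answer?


Answer: [drocist, flugrem, jiz, jutapest, snoca, stubror]

Derivation:
// expunge(p='/tafla') : ok
// scribe(p='/sliseb', c='grifada') : created
// carryto(s='/sliseb', d='/drocist') : ok
// mkfold(p='/smozil') : ok
// scribe(p='/smozil/brosli', c='stetismu') : created
// expunge(p='/smozil/brosli') : ok
// expunge(p='/smozil') : ok
// scribe(p='/jutapest', c='lezost') : created
// scribe(p='/drocist', c='rodi') : overwrote
// scribe(p='/flugrem', c='za') : created
// scribe(p='/stubror', c='sludrux') : created
// scribe(p='/snoca', c='kife') : created
// scanf(p='/') : [drocist, flugrem, jutapest, snoca, stubror]
// scribe(p='/jiz', c='laflat') : created
// scanf(p='/') : [drocist, flugrem, jiz, jutapest, snoca, stubror]


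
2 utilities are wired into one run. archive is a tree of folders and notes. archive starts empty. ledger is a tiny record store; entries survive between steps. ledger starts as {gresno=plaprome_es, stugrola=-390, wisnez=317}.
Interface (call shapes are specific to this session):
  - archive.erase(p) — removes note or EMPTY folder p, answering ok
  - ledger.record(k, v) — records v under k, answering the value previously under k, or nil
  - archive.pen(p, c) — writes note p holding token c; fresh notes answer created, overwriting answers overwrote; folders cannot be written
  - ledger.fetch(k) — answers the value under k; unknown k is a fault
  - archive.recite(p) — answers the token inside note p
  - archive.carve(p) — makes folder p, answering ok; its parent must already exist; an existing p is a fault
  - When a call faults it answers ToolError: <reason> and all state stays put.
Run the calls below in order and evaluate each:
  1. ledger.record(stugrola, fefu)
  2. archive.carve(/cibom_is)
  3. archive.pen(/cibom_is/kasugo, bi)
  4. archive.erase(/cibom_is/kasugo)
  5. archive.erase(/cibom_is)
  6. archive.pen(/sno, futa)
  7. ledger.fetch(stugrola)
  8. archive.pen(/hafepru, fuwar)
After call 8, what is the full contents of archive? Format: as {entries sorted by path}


Do: ledger.record[k=stugrola; v=fefu]
See: -390
Do: archive.carve[p=/cibom_is]
See: ok
Do: archive.pen[p=/cibom_is/kasugo; c=bi]
See: created
Do: archive.erase[p=/cibom_is/kasugo]
See: ok
Do: archive.erase[p=/cibom_is]
See: ok
Do: archive.pen[p=/sno; c=futa]
See: created
Do: ledger.fetch[k=stugrola]
See: fefu
Do: archive.pen[p=/hafepru; c=fuwar]
See: created

Answer: {hafepru=fuwar, sno=futa}


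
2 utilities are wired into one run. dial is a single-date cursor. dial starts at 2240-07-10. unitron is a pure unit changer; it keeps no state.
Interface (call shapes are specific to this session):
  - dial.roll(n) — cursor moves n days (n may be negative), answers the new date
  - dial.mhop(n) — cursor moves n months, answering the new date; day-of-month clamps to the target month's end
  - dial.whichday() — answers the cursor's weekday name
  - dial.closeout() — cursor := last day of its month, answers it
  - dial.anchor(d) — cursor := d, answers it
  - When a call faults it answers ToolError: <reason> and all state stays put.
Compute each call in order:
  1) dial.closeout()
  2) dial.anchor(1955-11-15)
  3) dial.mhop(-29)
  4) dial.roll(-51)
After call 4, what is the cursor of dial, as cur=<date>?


Answer: cur=1953-04-25

Derivation:
Next I call dial.closeout(): 2240-07-31.
Then dial.anchor on d=1955-11-15: 1955-11-15.
Next I call dial.mhop on n=-29, which returns 1953-06-15.
Now I run dial.roll on n=-51, and get 1953-04-25.


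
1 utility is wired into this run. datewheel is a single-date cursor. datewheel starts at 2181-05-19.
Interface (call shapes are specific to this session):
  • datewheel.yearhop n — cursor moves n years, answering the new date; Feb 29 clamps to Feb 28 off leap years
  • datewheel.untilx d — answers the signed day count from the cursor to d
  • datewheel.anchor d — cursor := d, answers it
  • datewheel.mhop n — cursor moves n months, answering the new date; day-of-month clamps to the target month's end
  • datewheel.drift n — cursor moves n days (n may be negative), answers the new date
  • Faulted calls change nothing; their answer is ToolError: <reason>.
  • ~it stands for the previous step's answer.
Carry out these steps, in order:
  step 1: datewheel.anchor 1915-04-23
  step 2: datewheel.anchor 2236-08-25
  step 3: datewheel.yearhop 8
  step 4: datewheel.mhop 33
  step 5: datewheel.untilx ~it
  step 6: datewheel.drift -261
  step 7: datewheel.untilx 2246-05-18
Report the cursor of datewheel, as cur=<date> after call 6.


>> datewheel.anchor(d='1915-04-23')
<< 1915-04-23
>> datewheel.anchor(d='2236-08-25')
<< 2236-08-25
>> datewheel.yearhop(n='8')
<< 2244-08-25
>> datewheel.mhop(n='33')
<< 2247-05-25
>> datewheel.untilx(d='~it')
<< 0
>> datewheel.drift(n='-261')
<< 2246-09-06
>> datewheel.untilx(d='2246-05-18')
<< -111

Answer: cur=2246-09-06


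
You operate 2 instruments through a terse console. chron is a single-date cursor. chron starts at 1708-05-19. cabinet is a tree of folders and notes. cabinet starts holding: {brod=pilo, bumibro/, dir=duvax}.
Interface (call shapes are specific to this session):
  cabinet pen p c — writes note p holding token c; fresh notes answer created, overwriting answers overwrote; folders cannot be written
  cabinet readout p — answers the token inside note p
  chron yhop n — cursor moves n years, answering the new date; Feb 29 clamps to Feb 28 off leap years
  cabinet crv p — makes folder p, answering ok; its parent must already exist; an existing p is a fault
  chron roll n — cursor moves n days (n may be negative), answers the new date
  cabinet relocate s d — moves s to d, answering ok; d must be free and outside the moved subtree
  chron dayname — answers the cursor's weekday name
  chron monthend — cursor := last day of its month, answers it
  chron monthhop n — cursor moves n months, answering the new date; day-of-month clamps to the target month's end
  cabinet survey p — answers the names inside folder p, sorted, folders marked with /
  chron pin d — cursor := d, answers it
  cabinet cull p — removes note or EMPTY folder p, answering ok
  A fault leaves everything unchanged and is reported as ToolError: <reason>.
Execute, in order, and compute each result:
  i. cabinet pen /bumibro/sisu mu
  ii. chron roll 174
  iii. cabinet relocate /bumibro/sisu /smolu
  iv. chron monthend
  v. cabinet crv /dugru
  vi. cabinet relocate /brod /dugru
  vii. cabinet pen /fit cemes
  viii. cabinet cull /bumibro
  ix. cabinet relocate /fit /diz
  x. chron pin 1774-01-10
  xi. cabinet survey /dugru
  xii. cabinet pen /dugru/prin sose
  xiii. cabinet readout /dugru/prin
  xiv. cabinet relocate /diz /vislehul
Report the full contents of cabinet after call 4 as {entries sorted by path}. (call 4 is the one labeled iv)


·→ cabinet pen(p=/bumibro/sisu, c=mu)
·← created
·→ chron roll(n=174)
·← 1708-11-09
·→ cabinet relocate(s=/bumibro/sisu, d=/smolu)
·← ok
·→ chron monthend()
·← 1708-11-30
·→ cabinet crv(p=/dugru)
·← ok
·→ cabinet relocate(s=/brod, d=/dugru)
·← ToolError: exists
·→ cabinet pen(p=/fit, c=cemes)
·← created
·→ cabinet cull(p=/bumibro)
·← ok
·→ cabinet relocate(s=/fit, d=/diz)
·← ok
·→ chron pin(d=1774-01-10)
·← 1774-01-10
·→ cabinet survey(p=/dugru)
·← []
·→ cabinet pen(p=/dugru/prin, c=sose)
·← created
·→ cabinet readout(p=/dugru/prin)
·← sose
·→ cabinet relocate(s=/diz, d=/vislehul)
·← ok

Answer: {brod=pilo, bumibro/, dir=duvax, smolu=mu}


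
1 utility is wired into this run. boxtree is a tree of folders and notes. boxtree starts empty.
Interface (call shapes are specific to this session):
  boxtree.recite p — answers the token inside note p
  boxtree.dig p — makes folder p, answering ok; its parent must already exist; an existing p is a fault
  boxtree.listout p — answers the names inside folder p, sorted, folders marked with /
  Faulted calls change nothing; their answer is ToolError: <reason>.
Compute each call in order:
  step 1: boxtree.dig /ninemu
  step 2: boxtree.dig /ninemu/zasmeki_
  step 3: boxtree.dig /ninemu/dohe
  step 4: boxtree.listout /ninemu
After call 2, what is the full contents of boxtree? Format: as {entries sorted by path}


// 1. dig(p=/ninemu) => ok
// 2. dig(p=/ninemu/zasmeki_) => ok
// 3. dig(p=/ninemu/dohe) => ok
// 4. listout(p=/ninemu) => [dohe/, zasmeki_/]

Answer: {ninemu/, ninemu/zasmeki_/}


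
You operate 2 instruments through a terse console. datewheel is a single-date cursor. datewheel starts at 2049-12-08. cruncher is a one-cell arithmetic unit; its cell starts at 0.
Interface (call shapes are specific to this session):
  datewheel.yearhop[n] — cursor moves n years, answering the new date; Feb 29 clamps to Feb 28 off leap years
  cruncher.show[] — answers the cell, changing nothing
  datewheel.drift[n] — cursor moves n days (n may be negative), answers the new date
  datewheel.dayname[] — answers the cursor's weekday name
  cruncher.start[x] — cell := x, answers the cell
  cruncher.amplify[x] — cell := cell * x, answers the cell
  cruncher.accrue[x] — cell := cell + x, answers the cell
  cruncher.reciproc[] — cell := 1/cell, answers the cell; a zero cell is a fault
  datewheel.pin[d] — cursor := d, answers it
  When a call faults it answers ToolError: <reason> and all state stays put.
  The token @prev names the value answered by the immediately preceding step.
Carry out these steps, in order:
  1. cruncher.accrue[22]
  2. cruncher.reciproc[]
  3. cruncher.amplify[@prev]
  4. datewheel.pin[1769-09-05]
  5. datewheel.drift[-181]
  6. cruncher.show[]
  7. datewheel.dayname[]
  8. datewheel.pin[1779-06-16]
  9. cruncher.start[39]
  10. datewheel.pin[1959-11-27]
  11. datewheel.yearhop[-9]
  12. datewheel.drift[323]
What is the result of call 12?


-> cruncher.accrue(x=22)
<- 22
-> cruncher.reciproc()
<- 1/22
-> cruncher.amplify(x=@prev)
<- 1/484
-> datewheel.pin(d=1769-09-05)
<- 1769-09-05
-> datewheel.drift(n=-181)
<- 1769-03-08
-> cruncher.show()
<- 1/484
-> datewheel.dayname()
<- Wednesday
-> datewheel.pin(d=1779-06-16)
<- 1779-06-16
-> cruncher.start(x=39)
<- 39
-> datewheel.pin(d=1959-11-27)
<- 1959-11-27
-> datewheel.yearhop(n=-9)
<- 1950-11-27
-> datewheel.drift(n=323)
<- 1951-10-16

Answer: 1951-10-16


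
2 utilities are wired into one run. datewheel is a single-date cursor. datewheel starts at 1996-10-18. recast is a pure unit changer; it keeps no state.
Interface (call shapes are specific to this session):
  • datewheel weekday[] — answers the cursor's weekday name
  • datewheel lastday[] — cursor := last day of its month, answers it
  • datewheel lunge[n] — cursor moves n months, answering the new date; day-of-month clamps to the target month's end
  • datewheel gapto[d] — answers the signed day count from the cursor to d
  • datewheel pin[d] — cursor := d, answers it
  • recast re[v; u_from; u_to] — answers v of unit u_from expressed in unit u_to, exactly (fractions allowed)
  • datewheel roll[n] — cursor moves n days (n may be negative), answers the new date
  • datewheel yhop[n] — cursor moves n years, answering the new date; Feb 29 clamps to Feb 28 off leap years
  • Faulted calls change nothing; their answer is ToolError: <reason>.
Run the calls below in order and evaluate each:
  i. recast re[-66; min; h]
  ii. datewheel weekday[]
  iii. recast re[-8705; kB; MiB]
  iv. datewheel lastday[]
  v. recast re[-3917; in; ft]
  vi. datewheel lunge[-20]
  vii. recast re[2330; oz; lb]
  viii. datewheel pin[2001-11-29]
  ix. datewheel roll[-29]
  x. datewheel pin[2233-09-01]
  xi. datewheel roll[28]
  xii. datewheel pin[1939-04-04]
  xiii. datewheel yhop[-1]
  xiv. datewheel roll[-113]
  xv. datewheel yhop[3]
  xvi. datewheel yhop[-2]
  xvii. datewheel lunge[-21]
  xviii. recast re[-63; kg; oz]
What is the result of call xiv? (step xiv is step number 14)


Answer: 1937-12-12

Derivation:
# recast re(v: -66, u_from: min, u_to: h) : -11/10
# datewheel weekday() : Friday
# recast re(v: -8705, u_from: kB, u_to: MiB) : -1088125/131072
# datewheel lastday() : 1996-10-31
# recast re(v: -3917, u_from: in, u_to: ft) : -3917/12
# datewheel lunge(n: -20) : 1995-02-28
# recast re(v: 2330, u_from: oz, u_to: lb) : 1165/8
# datewheel pin(d: 2001-11-29) : 2001-11-29
# datewheel roll(n: -29) : 2001-10-31
# datewheel pin(d: 2233-09-01) : 2233-09-01
# datewheel roll(n: 28) : 2233-09-29
# datewheel pin(d: 1939-04-04) : 1939-04-04
# datewheel yhop(n: -1) : 1938-04-04
# datewheel roll(n: -113) : 1937-12-12
# datewheel yhop(n: 3) : 1940-12-12
# datewheel yhop(n: -2) : 1938-12-12
# datewheel lunge(n: -21) : 1937-03-12
# recast re(v: -63, u_from: kg, u_to: oz) : -14400000000/6479891


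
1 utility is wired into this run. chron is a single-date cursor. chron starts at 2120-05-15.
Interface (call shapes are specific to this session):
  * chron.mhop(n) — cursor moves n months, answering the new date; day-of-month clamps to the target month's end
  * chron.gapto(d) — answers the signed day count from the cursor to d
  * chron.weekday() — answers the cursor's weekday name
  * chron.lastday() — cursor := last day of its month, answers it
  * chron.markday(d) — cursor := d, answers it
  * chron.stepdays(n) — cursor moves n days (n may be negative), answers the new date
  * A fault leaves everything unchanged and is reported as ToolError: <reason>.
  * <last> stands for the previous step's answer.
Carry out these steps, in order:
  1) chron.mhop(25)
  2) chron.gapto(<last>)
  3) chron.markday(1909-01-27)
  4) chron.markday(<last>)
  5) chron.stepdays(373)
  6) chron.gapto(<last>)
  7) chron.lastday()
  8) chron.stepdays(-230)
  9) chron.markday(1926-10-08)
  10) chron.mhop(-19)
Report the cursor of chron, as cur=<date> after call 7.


>>> chron.mhop n=25
= 2122-06-15
>>> chron.gapto d=<last>
= 0
>>> chron.markday d=1909-01-27
= 1909-01-27
>>> chron.markday d=<last>
= 1909-01-27
>>> chron.stepdays n=373
= 1910-02-04
>>> chron.gapto d=<last>
= 0
>>> chron.lastday
= 1910-02-28
>>> chron.stepdays n=-230
= 1909-07-13
>>> chron.markday d=1926-10-08
= 1926-10-08
>>> chron.mhop n=-19
= 1925-03-08

Answer: cur=1910-02-28


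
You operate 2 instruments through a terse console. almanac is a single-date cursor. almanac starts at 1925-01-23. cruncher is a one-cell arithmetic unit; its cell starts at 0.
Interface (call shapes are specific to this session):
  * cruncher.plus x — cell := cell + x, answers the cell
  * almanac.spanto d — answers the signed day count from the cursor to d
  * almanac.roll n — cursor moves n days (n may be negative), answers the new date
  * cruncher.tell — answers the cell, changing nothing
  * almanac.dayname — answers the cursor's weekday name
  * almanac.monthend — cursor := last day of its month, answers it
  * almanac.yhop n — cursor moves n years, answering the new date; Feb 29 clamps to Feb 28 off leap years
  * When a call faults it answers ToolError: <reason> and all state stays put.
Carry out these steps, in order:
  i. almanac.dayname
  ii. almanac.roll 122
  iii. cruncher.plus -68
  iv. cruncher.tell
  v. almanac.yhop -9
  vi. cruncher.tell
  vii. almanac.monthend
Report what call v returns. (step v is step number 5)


Act: almanac.dayname[]
Obs: Friday
Act: almanac.roll[n=122]
Obs: 1925-05-25
Act: cruncher.plus[x=-68]
Obs: -68
Act: cruncher.tell[]
Obs: -68
Act: almanac.yhop[n=-9]
Obs: 1916-05-25
Act: cruncher.tell[]
Obs: -68
Act: almanac.monthend[]
Obs: 1916-05-31

Answer: 1916-05-25


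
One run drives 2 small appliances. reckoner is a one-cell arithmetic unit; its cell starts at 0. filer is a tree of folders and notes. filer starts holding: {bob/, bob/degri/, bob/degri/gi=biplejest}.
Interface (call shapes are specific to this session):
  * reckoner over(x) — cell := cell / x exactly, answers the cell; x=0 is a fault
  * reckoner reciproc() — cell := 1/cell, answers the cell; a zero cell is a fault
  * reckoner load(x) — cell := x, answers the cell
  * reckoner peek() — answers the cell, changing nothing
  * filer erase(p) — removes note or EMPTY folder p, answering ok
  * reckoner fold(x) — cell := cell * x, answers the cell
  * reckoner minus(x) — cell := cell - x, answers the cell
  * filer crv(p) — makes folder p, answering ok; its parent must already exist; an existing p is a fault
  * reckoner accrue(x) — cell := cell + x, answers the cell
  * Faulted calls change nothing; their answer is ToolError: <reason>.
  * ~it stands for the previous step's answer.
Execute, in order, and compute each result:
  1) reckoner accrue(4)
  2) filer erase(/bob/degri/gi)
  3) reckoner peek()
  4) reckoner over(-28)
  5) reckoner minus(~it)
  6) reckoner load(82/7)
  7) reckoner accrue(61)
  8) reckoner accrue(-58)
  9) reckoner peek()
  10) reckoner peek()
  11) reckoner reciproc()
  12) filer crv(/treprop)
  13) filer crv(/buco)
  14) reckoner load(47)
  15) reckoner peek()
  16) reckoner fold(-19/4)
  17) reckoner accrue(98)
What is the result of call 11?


Answer: 7/103

Derivation:
Next I call reckoner accrue passing x→4: 4.
I invoke filer erase passing p→/bob/degri/gi: ok.
I use reckoner peek(), → 4.
I invoke reckoner over passing x→-28, → -1/7.
Then reckoner minus passing x→~it, and observe 0.
Calling reckoner load passing x→82/7, yielding 82/7.
I use reckoner accrue passing x→61, and observe 509/7.
I call reckoner accrue passing x→-58, giving 103/7.
Calling reckoner peek: 103/7.
I try reckoner peek(), and observe 103/7.
Using reckoner reciproc(), which returns 7/103.
I run filer crv passing p→/treprop, giving ok.
I try filer crv passing p→/buco, yielding ok.
Now I run reckoner load passing x→47, — result: 47.
I call reckoner peek(), → 47.
Invoking reckoner fold passing x→-19/4, → -893/4.
Using reckoner accrue passing x→98, giving -501/4.


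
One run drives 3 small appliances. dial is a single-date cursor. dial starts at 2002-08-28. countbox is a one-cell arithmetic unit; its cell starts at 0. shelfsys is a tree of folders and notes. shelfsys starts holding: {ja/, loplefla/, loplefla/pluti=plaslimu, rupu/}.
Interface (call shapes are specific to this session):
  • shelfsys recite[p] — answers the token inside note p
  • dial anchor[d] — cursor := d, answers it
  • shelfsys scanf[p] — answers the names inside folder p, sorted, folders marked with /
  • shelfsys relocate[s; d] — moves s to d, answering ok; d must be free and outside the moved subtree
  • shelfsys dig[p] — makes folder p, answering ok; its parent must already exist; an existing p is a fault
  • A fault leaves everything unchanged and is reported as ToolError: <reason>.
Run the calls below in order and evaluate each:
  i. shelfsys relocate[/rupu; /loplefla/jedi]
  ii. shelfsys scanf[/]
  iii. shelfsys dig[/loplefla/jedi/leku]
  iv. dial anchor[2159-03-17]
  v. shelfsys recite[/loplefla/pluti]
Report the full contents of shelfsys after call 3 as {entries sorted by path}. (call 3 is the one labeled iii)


-- shelfsys relocate(s→/rupu, d→/loplefla/jedi) == ok
-- shelfsys scanf(p→/) == [ja/, loplefla/]
-- shelfsys dig(p→/loplefla/jedi/leku) == ok
-- dial anchor(d→2159-03-17) == 2159-03-17
-- shelfsys recite(p→/loplefla/pluti) == plaslimu

Answer: {ja/, loplefla/, loplefla/jedi/, loplefla/jedi/leku/, loplefla/pluti=plaslimu}


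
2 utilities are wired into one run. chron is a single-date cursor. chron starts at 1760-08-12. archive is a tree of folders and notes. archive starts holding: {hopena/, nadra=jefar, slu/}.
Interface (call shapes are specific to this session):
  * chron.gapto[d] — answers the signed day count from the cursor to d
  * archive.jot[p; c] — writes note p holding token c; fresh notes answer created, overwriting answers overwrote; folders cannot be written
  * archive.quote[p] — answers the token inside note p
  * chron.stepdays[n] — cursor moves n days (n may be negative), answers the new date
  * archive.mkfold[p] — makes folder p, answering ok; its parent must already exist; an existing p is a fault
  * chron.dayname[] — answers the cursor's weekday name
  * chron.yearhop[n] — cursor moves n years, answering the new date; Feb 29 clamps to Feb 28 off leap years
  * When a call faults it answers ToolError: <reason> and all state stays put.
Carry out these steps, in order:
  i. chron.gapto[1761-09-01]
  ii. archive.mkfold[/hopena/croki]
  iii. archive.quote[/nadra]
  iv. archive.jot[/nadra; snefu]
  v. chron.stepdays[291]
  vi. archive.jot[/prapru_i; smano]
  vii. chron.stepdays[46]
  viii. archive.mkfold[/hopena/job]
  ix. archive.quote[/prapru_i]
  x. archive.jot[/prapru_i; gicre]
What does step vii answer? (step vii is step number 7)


>>> chron.gapto d: 1761-09-01
  385
>>> archive.mkfold p: /hopena/croki
  ok
>>> archive.quote p: /nadra
  jefar
>>> archive.jot p: /nadra c: snefu
  overwrote
>>> chron.stepdays n: 291
  1761-05-30
>>> archive.jot p: /prapru_i c: smano
  created
>>> chron.stepdays n: 46
  1761-07-15
>>> archive.mkfold p: /hopena/job
  ok
>>> archive.quote p: /prapru_i
  smano
>>> archive.jot p: /prapru_i c: gicre
  overwrote

Answer: 1761-07-15


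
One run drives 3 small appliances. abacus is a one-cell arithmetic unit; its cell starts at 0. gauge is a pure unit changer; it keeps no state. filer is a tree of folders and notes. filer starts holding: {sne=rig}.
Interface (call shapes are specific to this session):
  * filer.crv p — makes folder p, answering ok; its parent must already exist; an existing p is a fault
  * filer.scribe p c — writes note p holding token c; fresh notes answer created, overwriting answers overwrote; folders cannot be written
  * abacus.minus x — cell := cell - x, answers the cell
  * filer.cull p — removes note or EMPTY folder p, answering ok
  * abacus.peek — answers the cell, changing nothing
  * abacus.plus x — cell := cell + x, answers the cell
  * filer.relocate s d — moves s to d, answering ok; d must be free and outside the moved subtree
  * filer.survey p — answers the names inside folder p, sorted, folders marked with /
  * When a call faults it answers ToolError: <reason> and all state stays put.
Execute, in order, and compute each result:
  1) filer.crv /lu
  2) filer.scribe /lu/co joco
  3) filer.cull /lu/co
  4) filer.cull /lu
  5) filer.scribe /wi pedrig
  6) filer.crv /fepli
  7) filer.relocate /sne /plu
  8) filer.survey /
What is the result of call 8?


~$ crv p=/lu
  ok
~$ scribe p=/lu/co c=joco
  created
~$ cull p=/lu/co
  ok
~$ cull p=/lu
  ok
~$ scribe p=/wi c=pedrig
  created
~$ crv p=/fepli
  ok
~$ relocate s=/sne d=/plu
  ok
~$ survey p=/
  [fepli/, plu, wi]

Answer: [fepli/, plu, wi]


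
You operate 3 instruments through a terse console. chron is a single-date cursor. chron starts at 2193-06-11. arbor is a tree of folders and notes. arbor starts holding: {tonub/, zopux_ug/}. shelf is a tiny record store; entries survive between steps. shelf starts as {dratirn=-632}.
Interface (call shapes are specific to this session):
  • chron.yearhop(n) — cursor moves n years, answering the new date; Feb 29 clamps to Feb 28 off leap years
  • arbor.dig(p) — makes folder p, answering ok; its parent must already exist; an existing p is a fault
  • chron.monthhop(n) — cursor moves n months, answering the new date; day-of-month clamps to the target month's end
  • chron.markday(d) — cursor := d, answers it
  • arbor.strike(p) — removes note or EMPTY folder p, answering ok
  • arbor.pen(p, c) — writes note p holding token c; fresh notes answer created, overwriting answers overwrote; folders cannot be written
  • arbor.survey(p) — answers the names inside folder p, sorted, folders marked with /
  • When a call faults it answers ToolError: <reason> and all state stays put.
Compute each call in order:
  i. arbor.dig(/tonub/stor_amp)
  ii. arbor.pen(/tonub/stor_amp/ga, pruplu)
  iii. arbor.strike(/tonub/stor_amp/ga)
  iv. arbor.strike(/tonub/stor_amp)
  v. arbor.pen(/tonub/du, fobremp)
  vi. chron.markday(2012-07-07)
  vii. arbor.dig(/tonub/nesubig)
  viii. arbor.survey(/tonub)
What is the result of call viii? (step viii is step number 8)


Answer: [du, nesubig/]

Derivation:
I call dig passing p='/tonub/stor_amp', and get ok.
I invoke pen passing p='/tonub/stor_amp/ga', c='pruplu', → created.
Calling strike passing p='/tonub/stor_amp/ga': ok.
Invoking strike passing p='/tonub/stor_amp', → ok.
Calling pen passing p='/tonub/du', c='fobremp', giving created.
Next I call markday passing d='2012-07-07', — result: 2012-07-07.
Calling dig passing p='/tonub/nesubig', which returns ok.
Calling survey passing p='/tonub', giving [du, nesubig/].


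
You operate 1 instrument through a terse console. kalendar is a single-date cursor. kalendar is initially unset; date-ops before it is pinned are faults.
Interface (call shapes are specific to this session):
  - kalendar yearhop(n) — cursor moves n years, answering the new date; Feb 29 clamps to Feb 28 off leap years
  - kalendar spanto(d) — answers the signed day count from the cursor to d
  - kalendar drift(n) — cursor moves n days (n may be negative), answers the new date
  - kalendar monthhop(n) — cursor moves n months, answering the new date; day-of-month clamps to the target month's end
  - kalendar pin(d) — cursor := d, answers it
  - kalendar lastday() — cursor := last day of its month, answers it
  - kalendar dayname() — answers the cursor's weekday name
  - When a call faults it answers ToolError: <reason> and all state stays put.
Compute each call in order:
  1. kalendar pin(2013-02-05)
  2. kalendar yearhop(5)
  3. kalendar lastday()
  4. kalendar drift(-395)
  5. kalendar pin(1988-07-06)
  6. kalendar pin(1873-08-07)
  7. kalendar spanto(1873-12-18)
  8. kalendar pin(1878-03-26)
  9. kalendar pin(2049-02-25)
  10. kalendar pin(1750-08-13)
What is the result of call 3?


Next I call kalendar pin with d→2013-02-05: 2013-02-05.
Then kalendar yearhop with n→5, giving 2018-02-05.
I run kalendar lastday(), and see 2018-02-28.
Invoking kalendar drift with n→-395, and get 2017-01-29.
I use kalendar pin with d→1988-07-06, giving 1988-07-06.
Now I run kalendar pin with d→1873-08-07, → 1873-08-07.
Then kalendar spanto with d→1873-12-18, giving 133.
Next I call kalendar pin with d→1878-03-26, and get 1878-03-26.
I invoke kalendar pin with d→2049-02-25, and observe 2049-02-25.
I run kalendar pin with d→1750-08-13, and see 1750-08-13.

Answer: 2018-02-28


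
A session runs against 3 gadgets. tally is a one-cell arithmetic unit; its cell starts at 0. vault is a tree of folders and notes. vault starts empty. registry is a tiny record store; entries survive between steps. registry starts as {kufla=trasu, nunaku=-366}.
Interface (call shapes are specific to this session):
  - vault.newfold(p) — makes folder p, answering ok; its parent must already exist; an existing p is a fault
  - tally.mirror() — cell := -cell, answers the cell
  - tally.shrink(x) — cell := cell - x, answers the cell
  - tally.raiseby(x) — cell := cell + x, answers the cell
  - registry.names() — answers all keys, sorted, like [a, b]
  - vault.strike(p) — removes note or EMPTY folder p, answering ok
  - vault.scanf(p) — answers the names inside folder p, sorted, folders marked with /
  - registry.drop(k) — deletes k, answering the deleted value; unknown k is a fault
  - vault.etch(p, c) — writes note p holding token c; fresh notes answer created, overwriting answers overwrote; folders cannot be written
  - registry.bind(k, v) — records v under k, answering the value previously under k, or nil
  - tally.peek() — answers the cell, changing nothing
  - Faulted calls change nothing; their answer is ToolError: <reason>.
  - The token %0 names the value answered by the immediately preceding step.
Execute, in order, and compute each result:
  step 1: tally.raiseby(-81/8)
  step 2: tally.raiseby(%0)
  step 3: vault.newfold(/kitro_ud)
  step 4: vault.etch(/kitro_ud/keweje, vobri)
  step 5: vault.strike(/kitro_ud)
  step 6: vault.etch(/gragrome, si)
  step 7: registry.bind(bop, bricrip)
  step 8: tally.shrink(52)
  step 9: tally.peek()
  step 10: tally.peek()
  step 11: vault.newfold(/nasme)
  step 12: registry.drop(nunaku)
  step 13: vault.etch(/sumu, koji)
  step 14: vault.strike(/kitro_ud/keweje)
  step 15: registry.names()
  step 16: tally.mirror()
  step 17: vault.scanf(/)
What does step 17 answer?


Answer: [gragrome, kitro_ud/, nasme/, sumu]

Derivation:
-> tally.raiseby(x: -81/8)
<- -81/8
-> tally.raiseby(x: %0)
<- -81/4
-> vault.newfold(p: /kitro_ud)
<- ok
-> vault.etch(p: /kitro_ud/keweje, c: vobri)
<- created
-> vault.strike(p: /kitro_ud)
<- ToolError: not empty
-> vault.etch(p: /gragrome, c: si)
<- created
-> registry.bind(k: bop, v: bricrip)
<- nil
-> tally.shrink(x: 52)
<- -289/4
-> tally.peek()
<- -289/4
-> tally.peek()
<- -289/4
-> vault.newfold(p: /nasme)
<- ok
-> registry.drop(k: nunaku)
<- -366
-> vault.etch(p: /sumu, c: koji)
<- created
-> vault.strike(p: /kitro_ud/keweje)
<- ok
-> registry.names()
<- [bop, kufla]
-> tally.mirror()
<- 289/4
-> vault.scanf(p: /)
<- [gragrome, kitro_ud/, nasme/, sumu]


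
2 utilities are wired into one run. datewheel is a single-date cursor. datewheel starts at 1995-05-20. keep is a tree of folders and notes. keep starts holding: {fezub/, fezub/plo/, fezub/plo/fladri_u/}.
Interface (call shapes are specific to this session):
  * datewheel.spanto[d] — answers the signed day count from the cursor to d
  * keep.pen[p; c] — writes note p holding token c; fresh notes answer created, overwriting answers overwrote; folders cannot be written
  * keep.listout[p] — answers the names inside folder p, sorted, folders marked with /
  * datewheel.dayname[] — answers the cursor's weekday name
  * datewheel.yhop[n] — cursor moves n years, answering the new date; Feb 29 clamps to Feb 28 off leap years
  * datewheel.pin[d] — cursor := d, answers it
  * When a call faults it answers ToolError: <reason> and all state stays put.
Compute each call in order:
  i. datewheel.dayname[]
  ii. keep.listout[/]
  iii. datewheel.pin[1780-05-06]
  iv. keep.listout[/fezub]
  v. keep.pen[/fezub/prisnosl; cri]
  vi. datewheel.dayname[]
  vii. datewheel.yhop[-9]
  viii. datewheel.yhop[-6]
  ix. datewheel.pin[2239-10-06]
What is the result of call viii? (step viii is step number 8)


Answer: 1765-05-06

Derivation:
! 1. dayname() == Saturday
! 2. listout(p→/) == [fezub/]
! 3. pin(d→1780-05-06) == 1780-05-06
! 4. listout(p→/fezub) == [plo/]
! 5. pen(p→/fezub/prisnosl, c→cri) == created
! 6. dayname() == Saturday
! 7. yhop(n→-9) == 1771-05-06
! 8. yhop(n→-6) == 1765-05-06
! 9. pin(d→2239-10-06) == 2239-10-06


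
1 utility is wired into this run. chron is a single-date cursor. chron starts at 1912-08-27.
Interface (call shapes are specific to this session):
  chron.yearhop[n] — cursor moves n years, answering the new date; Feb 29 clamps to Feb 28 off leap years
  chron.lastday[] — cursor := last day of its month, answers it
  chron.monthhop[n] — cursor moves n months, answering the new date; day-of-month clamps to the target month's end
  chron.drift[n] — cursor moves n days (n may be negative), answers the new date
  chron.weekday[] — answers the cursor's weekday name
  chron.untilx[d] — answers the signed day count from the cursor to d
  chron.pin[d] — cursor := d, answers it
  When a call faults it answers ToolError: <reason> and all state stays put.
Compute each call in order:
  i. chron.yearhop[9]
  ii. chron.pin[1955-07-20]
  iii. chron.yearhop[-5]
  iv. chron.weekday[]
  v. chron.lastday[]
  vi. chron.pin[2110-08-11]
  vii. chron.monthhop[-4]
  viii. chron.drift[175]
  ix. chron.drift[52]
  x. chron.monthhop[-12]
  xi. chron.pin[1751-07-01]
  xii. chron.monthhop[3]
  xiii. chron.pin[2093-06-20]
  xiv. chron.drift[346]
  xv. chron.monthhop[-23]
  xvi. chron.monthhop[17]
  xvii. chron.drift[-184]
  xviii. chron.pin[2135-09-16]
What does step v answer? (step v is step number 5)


>> chron.yearhop(n='9')
<< 1921-08-27
>> chron.pin(d='1955-07-20')
<< 1955-07-20
>> chron.yearhop(n='-5')
<< 1950-07-20
>> chron.weekday()
<< Thursday
>> chron.lastday()
<< 1950-07-31
>> chron.pin(d='2110-08-11')
<< 2110-08-11
>> chron.monthhop(n='-4')
<< 2110-04-11
>> chron.drift(n='175')
<< 2110-10-03
>> chron.drift(n='52')
<< 2110-11-24
>> chron.monthhop(n='-12')
<< 2109-11-24
>> chron.pin(d='1751-07-01')
<< 1751-07-01
>> chron.monthhop(n='3')
<< 1751-10-01
>> chron.pin(d='2093-06-20')
<< 2093-06-20
>> chron.drift(n='346')
<< 2094-06-01
>> chron.monthhop(n='-23')
<< 2092-07-01
>> chron.monthhop(n='17')
<< 2093-12-01
>> chron.drift(n='-184')
<< 2093-05-31
>> chron.pin(d='2135-09-16')
<< 2135-09-16

Answer: 1950-07-31
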